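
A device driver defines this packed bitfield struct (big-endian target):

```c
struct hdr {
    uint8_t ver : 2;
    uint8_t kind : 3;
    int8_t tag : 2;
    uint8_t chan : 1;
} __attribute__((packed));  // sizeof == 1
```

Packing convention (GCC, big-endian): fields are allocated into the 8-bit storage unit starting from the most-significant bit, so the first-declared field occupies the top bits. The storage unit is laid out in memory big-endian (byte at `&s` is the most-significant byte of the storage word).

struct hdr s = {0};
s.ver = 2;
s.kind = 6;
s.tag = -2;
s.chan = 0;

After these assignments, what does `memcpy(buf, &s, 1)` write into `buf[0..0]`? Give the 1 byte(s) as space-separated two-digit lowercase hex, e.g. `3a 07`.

[6+:2] ver=2 & 0x3 = 0x2; word=0x80
[3+:3] kind=6 & 0x7 = 0x6; word=0xb0
[1+:2] tag=-2 & 0x3 = 0x2; word=0xb4
[0+:1] chan=0 & 0x1 = 0x0; word=0xb4
word = 0xb4 → big-endian bytes:
  [0]=0xb4

b4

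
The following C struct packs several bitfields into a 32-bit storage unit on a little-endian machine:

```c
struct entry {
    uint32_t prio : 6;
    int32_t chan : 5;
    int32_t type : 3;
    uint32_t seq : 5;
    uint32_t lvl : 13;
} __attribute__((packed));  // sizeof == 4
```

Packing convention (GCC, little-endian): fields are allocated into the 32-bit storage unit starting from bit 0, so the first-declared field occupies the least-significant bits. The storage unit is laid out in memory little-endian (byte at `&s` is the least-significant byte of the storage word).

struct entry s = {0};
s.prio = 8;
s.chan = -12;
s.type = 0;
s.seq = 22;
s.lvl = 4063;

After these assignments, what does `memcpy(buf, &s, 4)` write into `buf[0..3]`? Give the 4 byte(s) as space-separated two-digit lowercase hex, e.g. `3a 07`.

prio:6 = 8 → 0x8 << 0 → word 0x00000008
chan:5 = -12 → 0x14 << 6 → word 0x00000508
type:3 = 0 → 0x0 << 11 → word 0x00000508
seq:5 = 22 → 0x16 << 14 → word 0x00058508
lvl:13 = 4063 → 0xfdf << 19 → word 0x7efd8508
word = 0x7efd8508 → little-endian bytes:
  [0]=0x08  [1]=0x85  [2]=0xfd  [3]=0x7e

08 85 fd 7e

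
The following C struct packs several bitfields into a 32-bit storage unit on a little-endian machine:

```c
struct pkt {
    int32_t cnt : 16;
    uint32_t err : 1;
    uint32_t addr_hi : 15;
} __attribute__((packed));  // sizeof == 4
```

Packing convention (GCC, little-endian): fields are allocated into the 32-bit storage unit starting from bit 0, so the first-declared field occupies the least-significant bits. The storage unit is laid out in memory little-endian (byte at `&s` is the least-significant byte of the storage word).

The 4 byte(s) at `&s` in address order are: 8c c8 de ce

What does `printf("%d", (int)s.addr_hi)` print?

[0]=0x8c [1]=0xc8 [2]=0xde [3]=0xce (little-endian) → word 0xcedec88c
cnt:16 @ bit 0 → (0xcedec88c>>0)&0xffff = 0xc88c
err:1 @ bit 16 → (0xcedec88c>>16)&0x1 = 0x0
addr_hi:15 @ bit 17 → (0xcedec88c>>17)&0x7fff = 0x676f  ←

26479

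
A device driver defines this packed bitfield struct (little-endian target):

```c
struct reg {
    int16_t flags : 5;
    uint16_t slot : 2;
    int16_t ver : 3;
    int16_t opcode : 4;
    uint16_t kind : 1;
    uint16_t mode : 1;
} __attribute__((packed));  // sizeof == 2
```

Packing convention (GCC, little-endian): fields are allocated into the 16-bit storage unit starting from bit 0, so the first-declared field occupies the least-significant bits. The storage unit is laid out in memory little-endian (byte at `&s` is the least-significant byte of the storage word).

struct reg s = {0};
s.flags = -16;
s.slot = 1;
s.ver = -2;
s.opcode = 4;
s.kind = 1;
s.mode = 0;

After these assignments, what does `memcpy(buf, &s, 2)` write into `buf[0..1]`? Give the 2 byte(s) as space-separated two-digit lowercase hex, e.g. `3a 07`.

[0+:5] flags=-16 & 0x1f = 0x10; word=0x0010
[5+:2] slot=1 & 0x3 = 0x1; word=0x0030
[7+:3] ver=-2 & 0x7 = 0x6; word=0x0330
[10+:4] opcode=4 & 0xf = 0x4; word=0x1330
[14+:1] kind=1 & 0x1 = 0x1; word=0x5330
[15+:1] mode=0 & 0x1 = 0x0; word=0x5330
word = 0x5330 → little-endian bytes:
  [0]=0x30  [1]=0x53

30 53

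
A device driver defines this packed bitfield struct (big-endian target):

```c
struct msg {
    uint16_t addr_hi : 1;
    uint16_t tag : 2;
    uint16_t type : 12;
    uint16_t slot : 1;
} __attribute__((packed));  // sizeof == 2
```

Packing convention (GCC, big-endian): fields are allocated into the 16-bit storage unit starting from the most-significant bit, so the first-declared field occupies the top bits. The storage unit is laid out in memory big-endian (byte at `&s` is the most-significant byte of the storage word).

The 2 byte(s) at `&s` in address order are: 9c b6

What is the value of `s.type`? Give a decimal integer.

3675

[0]=0x9c [1]=0xb6 (big-endian) → word 0x9cb6
addr_hi [15+:1] = (word>>15) & 0x1 = 1
tag [13+:2] = (word>>13) & 0x3 = 0
type [1+:12] = (word>>1) & 0xfff = 3675  ←
slot [0+:1] = (word>>0) & 0x1 = 0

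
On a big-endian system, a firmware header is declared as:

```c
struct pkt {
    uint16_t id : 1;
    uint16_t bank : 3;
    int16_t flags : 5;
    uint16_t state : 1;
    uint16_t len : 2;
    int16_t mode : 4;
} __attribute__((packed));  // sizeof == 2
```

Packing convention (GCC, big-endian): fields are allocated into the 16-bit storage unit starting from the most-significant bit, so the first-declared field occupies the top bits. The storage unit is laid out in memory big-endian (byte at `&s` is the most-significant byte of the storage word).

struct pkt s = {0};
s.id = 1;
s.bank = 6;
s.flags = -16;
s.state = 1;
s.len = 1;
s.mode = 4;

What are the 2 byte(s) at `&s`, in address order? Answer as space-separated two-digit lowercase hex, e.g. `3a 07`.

e8 54

id:1 = 1 → 0x1 << 15 → word 0x8000
bank:3 = 6 → 0x6 << 12 → word 0xe000
flags:5 = -16 → 0x10 << 7 → word 0xe800
state:1 = 1 → 0x1 << 6 → word 0xe840
len:2 = 1 → 0x1 << 4 → word 0xe850
mode:4 = 4 → 0x4 << 0 → word 0xe854
word = 0xe854 → big-endian bytes:
  [0]=0xe8  [1]=0x54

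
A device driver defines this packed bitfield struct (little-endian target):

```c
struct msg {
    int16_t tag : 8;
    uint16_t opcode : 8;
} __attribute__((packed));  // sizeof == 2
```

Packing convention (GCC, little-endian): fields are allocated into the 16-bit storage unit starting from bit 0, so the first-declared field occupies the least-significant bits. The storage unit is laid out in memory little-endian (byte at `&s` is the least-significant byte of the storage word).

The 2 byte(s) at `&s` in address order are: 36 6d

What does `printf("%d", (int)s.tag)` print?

[0]=0x36 [1]=0x6d (little-endian) → word 0x6d36
tag:8 @ bit 0 → (0x6d36>>0)&0xff = 0x36  ←
opcode:8 @ bit 8 → (0x6d36>>8)&0xff = 0x6d
tag signed 8b, MSB=0: value = 54

54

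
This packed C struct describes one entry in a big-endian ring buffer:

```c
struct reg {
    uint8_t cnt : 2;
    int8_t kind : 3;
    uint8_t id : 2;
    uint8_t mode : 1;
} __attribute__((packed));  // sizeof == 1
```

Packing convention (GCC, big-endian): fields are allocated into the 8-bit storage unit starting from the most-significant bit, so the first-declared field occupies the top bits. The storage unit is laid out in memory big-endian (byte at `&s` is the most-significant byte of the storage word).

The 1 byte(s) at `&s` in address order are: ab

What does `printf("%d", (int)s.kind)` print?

-3

[0]=0xab (big-endian) → word 0xab
cnt [6+:2] = (word>>6) & 0x3 = 2
kind [3+:3] = (word>>3) & 0x7 = 5  ←
id [1+:2] = (word>>1) & 0x3 = 1
mode [0+:1] = (word>>0) & 0x1 = 1
kind signed 3b, MSB=1: 5 - 8 = -3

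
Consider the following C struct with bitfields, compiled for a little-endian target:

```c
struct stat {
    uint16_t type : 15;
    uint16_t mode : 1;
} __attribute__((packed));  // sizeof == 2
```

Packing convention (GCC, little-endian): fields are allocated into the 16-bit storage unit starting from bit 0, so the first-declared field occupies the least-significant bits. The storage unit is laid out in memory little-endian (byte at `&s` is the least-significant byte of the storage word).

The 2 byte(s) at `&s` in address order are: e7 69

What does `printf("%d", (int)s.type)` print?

27111

[0]=0xe7 [1]=0x69 (little-endian) → word 0x69e7
type [0+:15] = (word>>0) & 0x7fff = 27111  ←
mode [15+:1] = (word>>15) & 0x1 = 0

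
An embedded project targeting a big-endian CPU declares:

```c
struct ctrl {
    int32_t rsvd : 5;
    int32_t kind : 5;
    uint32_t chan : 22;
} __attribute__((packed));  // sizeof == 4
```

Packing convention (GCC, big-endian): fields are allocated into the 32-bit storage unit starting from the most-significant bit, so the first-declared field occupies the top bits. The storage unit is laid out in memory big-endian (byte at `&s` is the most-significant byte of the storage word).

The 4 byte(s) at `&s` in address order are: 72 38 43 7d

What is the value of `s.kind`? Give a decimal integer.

8

[0]=0x72 [1]=0x38 [2]=0x43 [3]=0x7d (big-endian) → word 0x7238437d
rsvd:5 @ bit 27 → (0x7238437d>>27)&0x1f = 0xe
kind:5 @ bit 22 → (0x7238437d>>22)&0x1f = 0x8  ←
chan:22 @ bit 0 → (0x7238437d>>0)&0x3fffff = 0x38437d
kind signed 5b, MSB=0: value = 8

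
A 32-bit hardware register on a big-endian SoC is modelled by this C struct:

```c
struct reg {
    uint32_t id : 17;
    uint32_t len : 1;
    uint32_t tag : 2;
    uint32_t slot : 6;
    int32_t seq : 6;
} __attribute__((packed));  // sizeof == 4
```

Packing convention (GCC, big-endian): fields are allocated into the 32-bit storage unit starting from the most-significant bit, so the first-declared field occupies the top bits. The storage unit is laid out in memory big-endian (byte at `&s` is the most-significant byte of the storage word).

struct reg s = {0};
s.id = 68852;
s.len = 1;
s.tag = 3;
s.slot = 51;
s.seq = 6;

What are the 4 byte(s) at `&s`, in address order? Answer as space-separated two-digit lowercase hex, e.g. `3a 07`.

86 7a 7c c6

id (17b) val=68852 bits=0x10cf4 at bit 15: 0x867a0000
len (1b) val=1 bits=0x1 at bit 14: 0x867a4000
tag (2b) val=3 bits=0x3 at bit 12: 0x867a7000
slot (6b) val=51 bits=0x33 at bit 6: 0x867a7cc0
seq (6b) val=6 bits=0x6 at bit 0: 0x867a7cc6
word = 0x867a7cc6 → big-endian bytes:
  [0]=0x86  [1]=0x7a  [2]=0x7c  [3]=0xc6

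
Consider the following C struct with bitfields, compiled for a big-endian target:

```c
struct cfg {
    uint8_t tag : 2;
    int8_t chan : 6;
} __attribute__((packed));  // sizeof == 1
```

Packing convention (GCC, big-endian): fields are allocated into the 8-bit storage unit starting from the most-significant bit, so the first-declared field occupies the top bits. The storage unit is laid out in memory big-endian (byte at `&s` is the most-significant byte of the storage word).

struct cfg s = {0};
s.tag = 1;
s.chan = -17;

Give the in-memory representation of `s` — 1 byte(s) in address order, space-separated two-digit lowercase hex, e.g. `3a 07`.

6f

[6+:2] tag=1 & 0x3 = 0x1; word=0x40
[0+:6] chan=-17 & 0x3f = 0x2f; word=0x6f
word = 0x6f → big-endian bytes:
  [0]=0x6f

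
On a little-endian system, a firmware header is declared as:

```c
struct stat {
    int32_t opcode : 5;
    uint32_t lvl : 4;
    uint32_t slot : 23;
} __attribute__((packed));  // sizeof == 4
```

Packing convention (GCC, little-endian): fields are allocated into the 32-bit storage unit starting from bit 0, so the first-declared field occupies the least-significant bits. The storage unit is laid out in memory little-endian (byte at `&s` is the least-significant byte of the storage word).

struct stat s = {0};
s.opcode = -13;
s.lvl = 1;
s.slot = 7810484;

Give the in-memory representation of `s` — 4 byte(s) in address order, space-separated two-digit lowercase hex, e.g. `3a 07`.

33 68 5b ee

[0+:5] opcode=-13 & 0x1f = 0x13; word=0x00000013
[5+:4] lvl=1 & 0xf = 0x1; word=0x00000033
[9+:23] slot=7810484 & 0x7fffff = 0x772db4; word=0xee5b6833
word = 0xee5b6833 → little-endian bytes:
  [0]=0x33  [1]=0x68  [2]=0x5b  [3]=0xee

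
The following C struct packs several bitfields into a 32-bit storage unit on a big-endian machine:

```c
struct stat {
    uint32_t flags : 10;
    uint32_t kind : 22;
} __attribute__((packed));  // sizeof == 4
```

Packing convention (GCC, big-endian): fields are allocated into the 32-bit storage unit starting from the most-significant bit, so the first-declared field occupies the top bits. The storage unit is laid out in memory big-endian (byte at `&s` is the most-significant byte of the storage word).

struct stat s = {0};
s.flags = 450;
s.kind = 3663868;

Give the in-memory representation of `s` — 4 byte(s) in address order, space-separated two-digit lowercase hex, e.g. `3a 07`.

flags (10b) val=450 bits=0x1c2 at bit 22: 0x70800000
kind (22b) val=3663868 bits=0x37e7fc at bit 0: 0x70b7e7fc
word = 0x70b7e7fc → big-endian bytes:
  [0]=0x70  [1]=0xb7  [2]=0xe7  [3]=0xfc

70 b7 e7 fc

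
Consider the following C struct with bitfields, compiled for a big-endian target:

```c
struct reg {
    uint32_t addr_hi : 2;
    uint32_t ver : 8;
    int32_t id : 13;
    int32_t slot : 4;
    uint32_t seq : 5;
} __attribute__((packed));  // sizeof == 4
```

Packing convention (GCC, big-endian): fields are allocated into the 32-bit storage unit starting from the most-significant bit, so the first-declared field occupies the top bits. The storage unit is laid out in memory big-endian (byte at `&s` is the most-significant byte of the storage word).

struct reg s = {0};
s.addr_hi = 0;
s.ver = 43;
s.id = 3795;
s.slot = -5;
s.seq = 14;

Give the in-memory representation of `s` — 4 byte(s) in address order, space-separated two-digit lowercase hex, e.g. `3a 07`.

0a dd a7 6e

addr_hi (2b) val=0 bits=0x0 at bit 30: 0x00000000
ver (8b) val=43 bits=0x2b at bit 22: 0x0ac00000
id (13b) val=3795 bits=0xed3 at bit 9: 0x0adda600
slot (4b) val=-5 bits=0xb at bit 5: 0x0adda760
seq (5b) val=14 bits=0xe at bit 0: 0x0adda76e
word = 0x0adda76e → big-endian bytes:
  [0]=0x0a  [1]=0xdd  [2]=0xa7  [3]=0x6e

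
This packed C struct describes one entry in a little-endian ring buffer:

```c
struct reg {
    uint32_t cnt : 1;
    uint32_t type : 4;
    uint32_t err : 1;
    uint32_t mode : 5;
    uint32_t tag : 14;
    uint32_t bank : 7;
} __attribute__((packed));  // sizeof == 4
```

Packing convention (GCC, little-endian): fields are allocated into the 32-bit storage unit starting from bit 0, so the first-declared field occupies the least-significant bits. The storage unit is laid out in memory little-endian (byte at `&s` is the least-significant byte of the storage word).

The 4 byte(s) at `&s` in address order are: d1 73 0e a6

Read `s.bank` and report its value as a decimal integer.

[0]=0xd1 [1]=0x73 [2]=0x0e [3]=0xa6 (little-endian) → word 0xa60e73d1
cnt [0+:1] = (word>>0) & 0x1 = 1
type [1+:4] = (word>>1) & 0xf = 8
err [5+:1] = (word>>5) & 0x1 = 0
mode [6+:5] = (word>>6) & 0x1f = 15
tag [11+:14] = (word>>11) & 0x3fff = 462
bank [25+:7] = (word>>25) & 0x7f = 83  ←

83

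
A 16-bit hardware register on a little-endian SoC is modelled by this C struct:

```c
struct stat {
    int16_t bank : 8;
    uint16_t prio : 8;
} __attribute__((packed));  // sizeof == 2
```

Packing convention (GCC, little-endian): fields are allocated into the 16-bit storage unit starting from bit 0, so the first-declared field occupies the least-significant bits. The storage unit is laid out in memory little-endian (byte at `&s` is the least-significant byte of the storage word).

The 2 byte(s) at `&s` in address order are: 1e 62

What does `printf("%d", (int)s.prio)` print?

[0]=0x1e [1]=0x62 (little-endian) → word 0x621e
bank:8 @ bit 0 → (0x621e>>0)&0xff = 0x1e
prio:8 @ bit 8 → (0x621e>>8)&0xff = 0x62  ←

98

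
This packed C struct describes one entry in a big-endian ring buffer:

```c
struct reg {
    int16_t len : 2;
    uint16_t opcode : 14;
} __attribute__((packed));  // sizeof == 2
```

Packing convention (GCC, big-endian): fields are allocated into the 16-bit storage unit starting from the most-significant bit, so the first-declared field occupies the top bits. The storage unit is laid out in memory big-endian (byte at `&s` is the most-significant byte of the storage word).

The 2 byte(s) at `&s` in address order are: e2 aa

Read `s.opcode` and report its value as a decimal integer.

8874

[0]=0xe2 [1]=0xaa (big-endian) → word 0xe2aa
len:2 @ bit 14 → (0xe2aa>>14)&0x3 = 0x3
opcode:14 @ bit 0 → (0xe2aa>>0)&0x3fff = 0x22aa  ←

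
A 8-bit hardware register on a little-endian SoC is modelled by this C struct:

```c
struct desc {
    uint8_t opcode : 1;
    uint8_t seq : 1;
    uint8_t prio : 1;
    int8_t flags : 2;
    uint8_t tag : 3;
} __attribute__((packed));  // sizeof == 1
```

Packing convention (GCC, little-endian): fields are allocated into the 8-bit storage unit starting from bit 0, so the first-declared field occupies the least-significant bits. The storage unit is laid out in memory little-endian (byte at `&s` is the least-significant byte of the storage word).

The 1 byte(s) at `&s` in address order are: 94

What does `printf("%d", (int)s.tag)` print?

[0]=0x94 (little-endian) → word 0x94
opcode [0+:1] = (word>>0) & 0x1 = 0
seq [1+:1] = (word>>1) & 0x1 = 0
prio [2+:1] = (word>>2) & 0x1 = 1
flags [3+:2] = (word>>3) & 0x3 = 2
tag [5+:3] = (word>>5) & 0x7 = 4  ←

4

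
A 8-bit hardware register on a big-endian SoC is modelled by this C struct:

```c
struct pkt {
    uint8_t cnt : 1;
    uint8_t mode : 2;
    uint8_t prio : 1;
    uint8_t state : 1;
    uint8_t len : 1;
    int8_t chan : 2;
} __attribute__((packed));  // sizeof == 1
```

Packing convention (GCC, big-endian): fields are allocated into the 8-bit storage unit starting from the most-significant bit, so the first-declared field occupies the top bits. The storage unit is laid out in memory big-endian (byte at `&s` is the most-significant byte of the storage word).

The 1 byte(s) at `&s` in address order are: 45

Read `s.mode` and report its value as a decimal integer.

[0]=0x45 (big-endian) → word 0x45
cnt [7+:1] = (word>>7) & 0x1 = 0
mode [5+:2] = (word>>5) & 0x3 = 2  ←
prio [4+:1] = (word>>4) & 0x1 = 0
state [3+:1] = (word>>3) & 0x1 = 0
len [2+:1] = (word>>2) & 0x1 = 1
chan [0+:2] = (word>>0) & 0x3 = 1

2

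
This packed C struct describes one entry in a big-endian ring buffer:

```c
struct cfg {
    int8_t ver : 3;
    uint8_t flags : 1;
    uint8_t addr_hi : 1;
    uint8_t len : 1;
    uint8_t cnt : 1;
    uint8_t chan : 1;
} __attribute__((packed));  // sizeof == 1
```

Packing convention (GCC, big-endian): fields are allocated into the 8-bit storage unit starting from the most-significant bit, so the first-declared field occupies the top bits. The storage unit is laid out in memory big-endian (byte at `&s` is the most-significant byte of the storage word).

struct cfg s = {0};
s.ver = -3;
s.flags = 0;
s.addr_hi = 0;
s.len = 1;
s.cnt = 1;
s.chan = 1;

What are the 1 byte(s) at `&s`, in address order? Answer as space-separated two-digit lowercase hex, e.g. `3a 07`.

[5+:3] ver=-3 & 0x7 = 0x5; word=0xa0
[4+:1] flags=0 & 0x1 = 0x0; word=0xa0
[3+:1] addr_hi=0 & 0x1 = 0x0; word=0xa0
[2+:1] len=1 & 0x1 = 0x1; word=0xa4
[1+:1] cnt=1 & 0x1 = 0x1; word=0xa6
[0+:1] chan=1 & 0x1 = 0x1; word=0xa7
word = 0xa7 → big-endian bytes:
  [0]=0xa7

a7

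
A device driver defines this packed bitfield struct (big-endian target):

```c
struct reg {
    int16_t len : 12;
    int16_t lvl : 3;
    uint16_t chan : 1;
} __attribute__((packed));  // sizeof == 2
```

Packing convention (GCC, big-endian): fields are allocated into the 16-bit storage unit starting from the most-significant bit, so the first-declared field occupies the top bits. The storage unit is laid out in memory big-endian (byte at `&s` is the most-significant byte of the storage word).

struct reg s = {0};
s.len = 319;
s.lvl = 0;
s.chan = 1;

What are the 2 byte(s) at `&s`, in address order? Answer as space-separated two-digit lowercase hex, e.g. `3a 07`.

13 f1

len (12b) val=319 bits=0x13f at bit 4: 0x13f0
lvl (3b) val=0 bits=0x0 at bit 1: 0x13f0
chan (1b) val=1 bits=0x1 at bit 0: 0x13f1
word = 0x13f1 → big-endian bytes:
  [0]=0x13  [1]=0xf1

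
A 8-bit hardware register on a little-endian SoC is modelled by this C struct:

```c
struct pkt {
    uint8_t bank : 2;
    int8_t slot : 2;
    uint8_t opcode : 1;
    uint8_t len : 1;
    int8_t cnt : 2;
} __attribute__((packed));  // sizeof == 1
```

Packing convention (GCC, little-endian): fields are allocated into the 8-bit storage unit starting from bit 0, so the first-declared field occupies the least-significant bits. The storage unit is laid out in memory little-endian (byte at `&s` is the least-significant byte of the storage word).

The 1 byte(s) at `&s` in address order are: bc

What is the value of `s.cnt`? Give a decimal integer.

[0]=0xbc (little-endian) → word 0xbc
bank [0+:2] = (word>>0) & 0x3 = 0
slot [2+:2] = (word>>2) & 0x3 = 3
opcode [4+:1] = (word>>4) & 0x1 = 1
len [5+:1] = (word>>5) & 0x1 = 1
cnt [6+:2] = (word>>6) & 0x3 = 2  ←
cnt signed 2b, MSB=1: 2 - 4 = -2

-2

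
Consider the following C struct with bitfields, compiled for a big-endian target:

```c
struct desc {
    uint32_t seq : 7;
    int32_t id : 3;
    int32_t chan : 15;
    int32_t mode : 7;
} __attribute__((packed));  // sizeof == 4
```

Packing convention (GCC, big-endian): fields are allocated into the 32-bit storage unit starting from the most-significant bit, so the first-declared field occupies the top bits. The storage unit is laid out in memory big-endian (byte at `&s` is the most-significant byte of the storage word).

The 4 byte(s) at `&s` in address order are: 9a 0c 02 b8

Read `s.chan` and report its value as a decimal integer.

[0]=0x9a [1]=0x0c [2]=0x02 [3]=0xb8 (big-endian) → word 0x9a0c02b8
seq:7 @ bit 25 → (0x9a0c02b8>>25)&0x7f = 0x4d
id:3 @ bit 22 → (0x9a0c02b8>>22)&0x7 = 0x0
chan:15 @ bit 7 → (0x9a0c02b8>>7)&0x7fff = 0x1805  ←
mode:7 @ bit 0 → (0x9a0c02b8>>0)&0x7f = 0x38
chan signed 15b, MSB=0: value = 6149

6149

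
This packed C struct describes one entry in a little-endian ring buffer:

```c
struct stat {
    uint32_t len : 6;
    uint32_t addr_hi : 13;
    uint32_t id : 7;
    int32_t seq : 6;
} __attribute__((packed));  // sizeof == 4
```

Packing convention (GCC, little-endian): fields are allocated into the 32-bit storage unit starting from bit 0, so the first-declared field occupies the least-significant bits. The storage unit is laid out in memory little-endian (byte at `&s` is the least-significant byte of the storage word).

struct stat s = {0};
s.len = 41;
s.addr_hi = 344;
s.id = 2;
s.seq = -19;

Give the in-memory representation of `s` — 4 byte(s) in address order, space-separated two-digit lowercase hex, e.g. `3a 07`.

29 56 10 b4

len (6b) val=41 bits=0x29 at bit 0: 0x00000029
addr_hi (13b) val=344 bits=0x158 at bit 6: 0x00005629
id (7b) val=2 bits=0x2 at bit 19: 0x00105629
seq (6b) val=-19 bits=0x2d at bit 26: 0xb4105629
word = 0xb4105629 → little-endian bytes:
  [0]=0x29  [1]=0x56  [2]=0x10  [3]=0xb4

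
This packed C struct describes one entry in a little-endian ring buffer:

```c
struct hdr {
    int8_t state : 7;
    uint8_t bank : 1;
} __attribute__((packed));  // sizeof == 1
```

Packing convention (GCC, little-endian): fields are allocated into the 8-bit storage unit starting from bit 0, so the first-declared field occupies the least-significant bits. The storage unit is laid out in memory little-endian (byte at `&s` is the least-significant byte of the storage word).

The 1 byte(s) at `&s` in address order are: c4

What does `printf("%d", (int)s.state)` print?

-60

[0]=0xc4 (little-endian) → word 0xc4
state [0+:7] = (word>>0) & 0x7f = 68  ←
bank [7+:1] = (word>>7) & 0x1 = 1
state signed 7b, MSB=1: 68 - 128 = -60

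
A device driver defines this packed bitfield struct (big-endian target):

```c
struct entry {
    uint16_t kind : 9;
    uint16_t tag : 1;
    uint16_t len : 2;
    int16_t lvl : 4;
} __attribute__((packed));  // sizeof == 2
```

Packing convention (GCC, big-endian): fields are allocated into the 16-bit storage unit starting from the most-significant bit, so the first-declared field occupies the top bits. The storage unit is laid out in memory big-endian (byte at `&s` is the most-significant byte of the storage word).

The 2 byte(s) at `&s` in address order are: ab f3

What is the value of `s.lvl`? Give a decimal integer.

[0]=0xab [1]=0xf3 (big-endian) → word 0xabf3
kind:9 @ bit 7 → (0xabf3>>7)&0x1ff = 0x157
tag:1 @ bit 6 → (0xabf3>>6)&0x1 = 0x1
len:2 @ bit 4 → (0xabf3>>4)&0x3 = 0x3
lvl:4 @ bit 0 → (0xabf3>>0)&0xf = 0x3  ←
lvl signed 4b, MSB=0: value = 3

3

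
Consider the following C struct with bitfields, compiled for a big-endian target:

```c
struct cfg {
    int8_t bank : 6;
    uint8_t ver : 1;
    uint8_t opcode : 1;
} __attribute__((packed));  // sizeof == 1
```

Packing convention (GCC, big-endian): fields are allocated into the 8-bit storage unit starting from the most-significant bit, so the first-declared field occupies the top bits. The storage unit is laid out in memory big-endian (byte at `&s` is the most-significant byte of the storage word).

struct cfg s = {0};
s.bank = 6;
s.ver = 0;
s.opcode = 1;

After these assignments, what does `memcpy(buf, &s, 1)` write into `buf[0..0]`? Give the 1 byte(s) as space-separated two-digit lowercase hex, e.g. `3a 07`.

bank:6 = 6 → 0x6 << 2 → word 0x18
ver:1 = 0 → 0x0 << 1 → word 0x18
opcode:1 = 1 → 0x1 << 0 → word 0x19
word = 0x19 → big-endian bytes:
  [0]=0x19

19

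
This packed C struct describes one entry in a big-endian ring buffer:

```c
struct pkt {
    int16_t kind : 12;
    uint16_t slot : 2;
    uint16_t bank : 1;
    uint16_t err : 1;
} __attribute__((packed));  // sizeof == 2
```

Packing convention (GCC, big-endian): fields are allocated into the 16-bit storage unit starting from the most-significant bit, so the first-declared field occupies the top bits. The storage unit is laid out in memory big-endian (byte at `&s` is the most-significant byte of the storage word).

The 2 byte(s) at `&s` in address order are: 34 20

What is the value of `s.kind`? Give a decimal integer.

834

[0]=0x34 [1]=0x20 (big-endian) → word 0x3420
kind:12 @ bit 4 → (0x3420>>4)&0xfff = 0x342  ←
slot:2 @ bit 2 → (0x3420>>2)&0x3 = 0x0
bank:1 @ bit 1 → (0x3420>>1)&0x1 = 0x0
err:1 @ bit 0 → (0x3420>>0)&0x1 = 0x0
kind signed 12b, MSB=0: value = 834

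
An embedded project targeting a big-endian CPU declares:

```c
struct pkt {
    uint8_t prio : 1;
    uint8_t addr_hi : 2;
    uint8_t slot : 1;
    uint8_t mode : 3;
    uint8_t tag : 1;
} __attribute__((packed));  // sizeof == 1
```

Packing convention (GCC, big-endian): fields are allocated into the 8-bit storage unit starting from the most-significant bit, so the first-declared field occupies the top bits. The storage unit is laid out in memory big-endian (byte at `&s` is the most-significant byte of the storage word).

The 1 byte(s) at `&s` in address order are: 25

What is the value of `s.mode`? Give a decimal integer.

2

[0]=0x25 (big-endian) → word 0x25
prio:1 @ bit 7 → (0x25>>7)&0x1 = 0x0
addr_hi:2 @ bit 5 → (0x25>>5)&0x3 = 0x1
slot:1 @ bit 4 → (0x25>>4)&0x1 = 0x0
mode:3 @ bit 1 → (0x25>>1)&0x7 = 0x2  ←
tag:1 @ bit 0 → (0x25>>0)&0x1 = 0x1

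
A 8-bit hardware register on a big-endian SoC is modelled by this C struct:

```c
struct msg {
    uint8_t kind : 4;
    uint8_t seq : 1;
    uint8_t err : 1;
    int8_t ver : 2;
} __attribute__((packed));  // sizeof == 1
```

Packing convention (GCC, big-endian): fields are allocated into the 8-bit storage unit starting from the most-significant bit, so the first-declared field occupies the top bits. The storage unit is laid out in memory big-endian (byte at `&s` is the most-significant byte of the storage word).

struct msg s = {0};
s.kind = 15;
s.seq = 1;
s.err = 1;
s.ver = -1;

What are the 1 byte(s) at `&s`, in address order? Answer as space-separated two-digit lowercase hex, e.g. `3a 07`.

ff

kind:4 = 15 → 0xf << 4 → word 0xf0
seq:1 = 1 → 0x1 << 3 → word 0xf8
err:1 = 1 → 0x1 << 2 → word 0xfc
ver:2 = -1 → 0x3 << 0 → word 0xff
word = 0xff → big-endian bytes:
  [0]=0xff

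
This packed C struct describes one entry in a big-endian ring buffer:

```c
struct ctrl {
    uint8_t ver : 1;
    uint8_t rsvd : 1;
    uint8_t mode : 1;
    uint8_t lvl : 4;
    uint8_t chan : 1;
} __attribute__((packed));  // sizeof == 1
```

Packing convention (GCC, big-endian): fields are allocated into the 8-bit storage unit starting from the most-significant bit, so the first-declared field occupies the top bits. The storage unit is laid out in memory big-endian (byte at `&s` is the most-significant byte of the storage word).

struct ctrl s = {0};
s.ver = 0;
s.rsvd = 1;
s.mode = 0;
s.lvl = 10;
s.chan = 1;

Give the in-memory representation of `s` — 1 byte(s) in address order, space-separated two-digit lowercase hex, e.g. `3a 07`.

55

[7+:1] ver=0 & 0x1 = 0x0; word=0x00
[6+:1] rsvd=1 & 0x1 = 0x1; word=0x40
[5+:1] mode=0 & 0x1 = 0x0; word=0x40
[1+:4] lvl=10 & 0xf = 0xa; word=0x54
[0+:1] chan=1 & 0x1 = 0x1; word=0x55
word = 0x55 → big-endian bytes:
  [0]=0x55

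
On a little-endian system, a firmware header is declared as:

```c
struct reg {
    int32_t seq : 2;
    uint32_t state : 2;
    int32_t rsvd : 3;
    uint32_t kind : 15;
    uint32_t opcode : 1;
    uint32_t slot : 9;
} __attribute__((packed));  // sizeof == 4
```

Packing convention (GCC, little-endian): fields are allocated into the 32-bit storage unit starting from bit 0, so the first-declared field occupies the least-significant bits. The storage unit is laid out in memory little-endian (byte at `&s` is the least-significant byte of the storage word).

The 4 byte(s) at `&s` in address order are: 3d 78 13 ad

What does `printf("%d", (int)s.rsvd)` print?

[0]=0x3d [1]=0x78 [2]=0x13 [3]=0xad (little-endian) → word 0xad13783d
seq:2 @ bit 0 → (0xad13783d>>0)&0x3 = 0x1
state:2 @ bit 2 → (0xad13783d>>2)&0x3 = 0x3
rsvd:3 @ bit 4 → (0xad13783d>>4)&0x7 = 0x3  ←
kind:15 @ bit 7 → (0xad13783d>>7)&0x7fff = 0x26f0
opcode:1 @ bit 22 → (0xad13783d>>22)&0x1 = 0x0
slot:9 @ bit 23 → (0xad13783d>>23)&0x1ff = 0x15a
rsvd signed 3b, MSB=0: value = 3

3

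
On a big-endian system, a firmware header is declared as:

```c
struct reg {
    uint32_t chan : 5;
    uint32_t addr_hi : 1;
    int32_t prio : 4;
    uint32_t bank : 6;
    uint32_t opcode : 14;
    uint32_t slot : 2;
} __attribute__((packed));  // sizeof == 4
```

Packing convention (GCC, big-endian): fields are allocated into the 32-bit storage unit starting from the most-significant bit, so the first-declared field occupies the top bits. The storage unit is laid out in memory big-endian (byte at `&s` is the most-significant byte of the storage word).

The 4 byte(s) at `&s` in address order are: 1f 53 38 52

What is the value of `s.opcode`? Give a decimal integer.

[0]=0x1f [1]=0x53 [2]=0x38 [3]=0x52 (big-endian) → word 0x1f533852
chan:5 @ bit 27 → (0x1f533852>>27)&0x1f = 0x3
addr_hi:1 @ bit 26 → (0x1f533852>>26)&0x1 = 0x1
prio:4 @ bit 22 → (0x1f533852>>22)&0xf = 0xd
bank:6 @ bit 16 → (0x1f533852>>16)&0x3f = 0x13
opcode:14 @ bit 2 → (0x1f533852>>2)&0x3fff = 0xe14  ←
slot:2 @ bit 0 → (0x1f533852>>0)&0x3 = 0x2

3604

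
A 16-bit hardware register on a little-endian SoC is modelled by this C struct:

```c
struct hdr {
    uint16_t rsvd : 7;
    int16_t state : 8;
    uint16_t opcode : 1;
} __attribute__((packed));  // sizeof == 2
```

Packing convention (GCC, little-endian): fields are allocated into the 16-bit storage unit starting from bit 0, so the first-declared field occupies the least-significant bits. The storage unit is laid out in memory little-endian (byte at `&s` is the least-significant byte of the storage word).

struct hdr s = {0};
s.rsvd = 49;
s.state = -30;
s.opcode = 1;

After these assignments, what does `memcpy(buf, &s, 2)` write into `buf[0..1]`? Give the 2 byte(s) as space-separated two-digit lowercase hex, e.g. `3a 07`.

31 f1

[0+:7] rsvd=49 & 0x7f = 0x31; word=0x0031
[7+:8] state=-30 & 0xff = 0xe2; word=0x7131
[15+:1] opcode=1 & 0x1 = 0x1; word=0xf131
word = 0xf131 → little-endian bytes:
  [0]=0x31  [1]=0xf1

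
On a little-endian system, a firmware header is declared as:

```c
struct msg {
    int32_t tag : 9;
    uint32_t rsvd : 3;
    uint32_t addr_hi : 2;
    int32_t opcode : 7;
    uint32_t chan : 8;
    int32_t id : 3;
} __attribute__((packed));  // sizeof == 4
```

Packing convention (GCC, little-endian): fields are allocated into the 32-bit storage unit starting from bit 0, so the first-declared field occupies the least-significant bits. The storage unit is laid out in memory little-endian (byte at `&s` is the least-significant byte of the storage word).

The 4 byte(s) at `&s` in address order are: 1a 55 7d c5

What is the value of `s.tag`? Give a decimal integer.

-230

[0]=0x1a [1]=0x55 [2]=0x7d [3]=0xc5 (little-endian) → word 0xc57d551a
tag [0+:9] = (word>>0) & 0x1ff = 282  ←
rsvd [9+:3] = (word>>9) & 0x7 = 2
addr_hi [12+:2] = (word>>12) & 0x3 = 1
opcode [14+:7] = (word>>14) & 0x7f = 117
chan [21+:8] = (word>>21) & 0xff = 43
id [29+:3] = (word>>29) & 0x7 = 6
tag signed 9b, MSB=1: 282 - 512 = -230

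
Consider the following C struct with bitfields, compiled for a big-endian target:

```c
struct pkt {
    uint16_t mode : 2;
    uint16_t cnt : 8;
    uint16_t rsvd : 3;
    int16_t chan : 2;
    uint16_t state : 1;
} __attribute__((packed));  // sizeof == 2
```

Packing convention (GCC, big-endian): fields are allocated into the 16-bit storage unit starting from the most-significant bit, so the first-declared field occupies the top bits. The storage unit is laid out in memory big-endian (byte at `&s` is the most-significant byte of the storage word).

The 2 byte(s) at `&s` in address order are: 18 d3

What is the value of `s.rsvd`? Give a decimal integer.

2

[0]=0x18 [1]=0xd3 (big-endian) → word 0x18d3
mode [14+:2] = (word>>14) & 0x3 = 0
cnt [6+:8] = (word>>6) & 0xff = 99
rsvd [3+:3] = (word>>3) & 0x7 = 2  ←
chan [1+:2] = (word>>1) & 0x3 = 1
state [0+:1] = (word>>0) & 0x1 = 1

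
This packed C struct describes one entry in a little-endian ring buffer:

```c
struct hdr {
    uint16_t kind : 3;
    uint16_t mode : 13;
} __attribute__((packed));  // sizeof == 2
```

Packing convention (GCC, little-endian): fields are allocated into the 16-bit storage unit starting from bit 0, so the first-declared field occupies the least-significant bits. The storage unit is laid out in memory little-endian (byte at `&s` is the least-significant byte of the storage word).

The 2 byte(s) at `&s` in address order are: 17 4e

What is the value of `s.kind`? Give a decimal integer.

[0]=0x17 [1]=0x4e (little-endian) → word 0x4e17
kind:3 @ bit 0 → (0x4e17>>0)&0x7 = 0x7  ←
mode:13 @ bit 3 → (0x4e17>>3)&0x1fff = 0x9c2

7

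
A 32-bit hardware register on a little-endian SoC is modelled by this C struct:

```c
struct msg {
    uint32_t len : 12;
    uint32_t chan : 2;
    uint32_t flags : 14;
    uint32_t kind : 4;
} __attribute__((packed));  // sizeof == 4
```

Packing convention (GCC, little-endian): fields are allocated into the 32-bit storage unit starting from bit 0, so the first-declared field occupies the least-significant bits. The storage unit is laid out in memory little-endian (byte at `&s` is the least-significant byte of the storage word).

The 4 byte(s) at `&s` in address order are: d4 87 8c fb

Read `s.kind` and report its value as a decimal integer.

[0]=0xd4 [1]=0x87 [2]=0x8c [3]=0xfb (little-endian) → word 0xfb8c87d4
len [0+:12] = (word>>0) & 0xfff = 2004
chan [12+:2] = (word>>12) & 0x3 = 0
flags [14+:14] = (word>>14) & 0x3fff = 11826
kind [28+:4] = (word>>28) & 0xf = 15  ←

15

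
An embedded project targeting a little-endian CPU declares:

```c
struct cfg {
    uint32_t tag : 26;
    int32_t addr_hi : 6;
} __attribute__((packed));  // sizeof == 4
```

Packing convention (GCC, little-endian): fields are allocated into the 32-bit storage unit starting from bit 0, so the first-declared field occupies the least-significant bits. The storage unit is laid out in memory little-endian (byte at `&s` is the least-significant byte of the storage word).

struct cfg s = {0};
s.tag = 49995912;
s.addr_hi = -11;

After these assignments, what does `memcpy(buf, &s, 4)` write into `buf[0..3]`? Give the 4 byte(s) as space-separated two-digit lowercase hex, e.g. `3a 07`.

tag:26 = 49995912 → 0x2fae088 << 0 → word 0x02fae088
addr_hi:6 = -11 → 0x35 << 26 → word 0xd6fae088
word = 0xd6fae088 → little-endian bytes:
  [0]=0x88  [1]=0xe0  [2]=0xfa  [3]=0xd6

88 e0 fa d6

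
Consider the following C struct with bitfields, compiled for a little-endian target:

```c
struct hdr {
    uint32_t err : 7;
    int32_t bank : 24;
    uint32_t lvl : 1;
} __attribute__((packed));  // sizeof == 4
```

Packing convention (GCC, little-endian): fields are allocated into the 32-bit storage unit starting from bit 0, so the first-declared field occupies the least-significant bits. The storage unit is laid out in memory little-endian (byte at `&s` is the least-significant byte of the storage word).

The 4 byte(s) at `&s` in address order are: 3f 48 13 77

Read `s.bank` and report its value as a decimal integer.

-1169776

[0]=0x3f [1]=0x48 [2]=0x13 [3]=0x77 (little-endian) → word 0x7713483f
err [0+:7] = (word>>0) & 0x7f = 63
bank [7+:24] = (word>>7) & 0xffffff = 15607440  ←
lvl [31+:1] = (word>>31) & 0x1 = 0
bank signed 24b, MSB=1: 15607440 - 16777216 = -1169776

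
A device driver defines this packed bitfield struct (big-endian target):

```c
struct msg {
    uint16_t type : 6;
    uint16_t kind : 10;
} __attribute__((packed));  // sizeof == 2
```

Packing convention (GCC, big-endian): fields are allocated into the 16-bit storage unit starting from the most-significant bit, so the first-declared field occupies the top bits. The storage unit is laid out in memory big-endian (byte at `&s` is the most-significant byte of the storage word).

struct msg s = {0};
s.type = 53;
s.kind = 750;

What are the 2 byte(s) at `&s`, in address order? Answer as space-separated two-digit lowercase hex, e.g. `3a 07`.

d6 ee

type (6b) val=53 bits=0x35 at bit 10: 0xd400
kind (10b) val=750 bits=0x2ee at bit 0: 0xd6ee
word = 0xd6ee → big-endian bytes:
  [0]=0xd6  [1]=0xee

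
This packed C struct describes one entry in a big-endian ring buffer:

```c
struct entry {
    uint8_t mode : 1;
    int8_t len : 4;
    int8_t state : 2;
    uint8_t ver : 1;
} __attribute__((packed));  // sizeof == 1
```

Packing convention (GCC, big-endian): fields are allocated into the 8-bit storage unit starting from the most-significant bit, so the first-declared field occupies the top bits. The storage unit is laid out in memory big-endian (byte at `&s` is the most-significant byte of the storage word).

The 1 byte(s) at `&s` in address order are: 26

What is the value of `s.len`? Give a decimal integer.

4

[0]=0x26 (big-endian) → word 0x26
mode [7+:1] = (word>>7) & 0x1 = 0
len [3+:4] = (word>>3) & 0xf = 4  ←
state [1+:2] = (word>>1) & 0x3 = 3
ver [0+:1] = (word>>0) & 0x1 = 0
len signed 4b, MSB=0: value = 4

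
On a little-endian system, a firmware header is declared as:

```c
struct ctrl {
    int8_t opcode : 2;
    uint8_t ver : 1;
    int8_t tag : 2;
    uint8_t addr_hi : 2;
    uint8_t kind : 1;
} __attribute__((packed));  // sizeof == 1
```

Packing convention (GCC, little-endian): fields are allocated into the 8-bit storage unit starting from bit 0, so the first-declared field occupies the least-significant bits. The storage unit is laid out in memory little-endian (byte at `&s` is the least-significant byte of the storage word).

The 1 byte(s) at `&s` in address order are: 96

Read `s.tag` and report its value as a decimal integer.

[0]=0x96 (little-endian) → word 0x96
opcode:2 @ bit 0 → (0x96>>0)&0x3 = 0x2
ver:1 @ bit 2 → (0x96>>2)&0x1 = 0x1
tag:2 @ bit 3 → (0x96>>3)&0x3 = 0x2  ←
addr_hi:2 @ bit 5 → (0x96>>5)&0x3 = 0x0
kind:1 @ bit 7 → (0x96>>7)&0x1 = 0x1
tag signed 2b, MSB=1: 2 - 4 = -2

-2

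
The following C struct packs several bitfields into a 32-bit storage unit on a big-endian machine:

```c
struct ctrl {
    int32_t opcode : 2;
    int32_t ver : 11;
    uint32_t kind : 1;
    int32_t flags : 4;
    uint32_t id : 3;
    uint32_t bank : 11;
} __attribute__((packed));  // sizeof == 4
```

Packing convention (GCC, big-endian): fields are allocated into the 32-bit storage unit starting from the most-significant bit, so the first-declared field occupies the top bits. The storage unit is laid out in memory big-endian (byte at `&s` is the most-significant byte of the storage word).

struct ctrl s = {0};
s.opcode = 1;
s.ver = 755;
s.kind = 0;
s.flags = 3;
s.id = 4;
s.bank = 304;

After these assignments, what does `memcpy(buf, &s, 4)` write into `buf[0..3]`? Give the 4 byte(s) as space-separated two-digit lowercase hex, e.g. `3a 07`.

[30+:2] opcode=1 & 0x3 = 0x1; word=0x40000000
[19+:11] ver=755 & 0x7ff = 0x2f3; word=0x57980000
[18+:1] kind=0 & 0x1 = 0x0; word=0x57980000
[14+:4] flags=3 & 0xf = 0x3; word=0x5798c000
[11+:3] id=4 & 0x7 = 0x4; word=0x5798e000
[0+:11] bank=304 & 0x7ff = 0x130; word=0x5798e130
word = 0x5798e130 → big-endian bytes:
  [0]=0x57  [1]=0x98  [2]=0xe1  [3]=0x30

57 98 e1 30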